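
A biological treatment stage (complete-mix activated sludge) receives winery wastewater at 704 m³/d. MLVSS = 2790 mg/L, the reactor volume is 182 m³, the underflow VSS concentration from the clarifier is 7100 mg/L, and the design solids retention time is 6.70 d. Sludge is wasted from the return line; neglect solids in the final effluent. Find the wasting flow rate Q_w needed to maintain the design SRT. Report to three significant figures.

θ_c = V·X/(Q_w·X_r) when wasting from the recycle, so Q_w = V·X/(θ_c·X_r) = 182.0 × 2790 / (6.70 × 7100) = 10.67 m³/d.

Q_w ≈ 10.7 m³/d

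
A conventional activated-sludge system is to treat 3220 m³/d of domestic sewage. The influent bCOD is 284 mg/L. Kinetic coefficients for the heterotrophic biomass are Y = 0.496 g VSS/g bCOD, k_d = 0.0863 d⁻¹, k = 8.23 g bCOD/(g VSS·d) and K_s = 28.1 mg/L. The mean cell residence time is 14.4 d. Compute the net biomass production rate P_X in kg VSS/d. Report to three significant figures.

P_X ≈ 201 kg VSS/d

Effluent substrate depends only on kinetics and SRT: S = K_s(1 + k_d θ_c) / [θ_c(Yk − k_d) − 1] = 28.1 × (1 + 0.0863 × 14.4) / [14.4 × (0.496 × 8.23 − 0.0863) − 1] = 63.02 / 56.54 = 1.115 mg/L.
Y_obs = Y / (1 + k_d θ_c) = 0.496 / (1 + 0.0863 × 14.4) = 0.496 / 2.243 = 0.2212.
Mass of bCOD removed per day: Q(S₀ − S) = 3220 × 282.9 g/m³ = 910.9 kg/d.
P_X = Y_obs · Q(S₀ − S) = 0.2212 × 910.9 = 201.5 kg VSS/d.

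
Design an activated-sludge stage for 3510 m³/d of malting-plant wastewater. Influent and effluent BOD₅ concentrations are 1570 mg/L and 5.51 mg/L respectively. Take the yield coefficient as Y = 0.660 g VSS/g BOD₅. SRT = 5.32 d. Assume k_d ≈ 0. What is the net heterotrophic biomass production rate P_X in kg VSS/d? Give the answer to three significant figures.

Since k_d ≈ 0, Y_obs = Y = 0.660 g VSS/g BOD₅.
ΔS = 1570 − 5.51 = 1564 mg/L, so the substrate removal rate is 3510 × 1564/1000 = 5491 kg BOD₅/d.
P_X = Y_obs · Q(S₀ − S) = 0.6600 × 5491 = 3624 kg VSS/d.

P_X ≈ 3620 kg VSS/d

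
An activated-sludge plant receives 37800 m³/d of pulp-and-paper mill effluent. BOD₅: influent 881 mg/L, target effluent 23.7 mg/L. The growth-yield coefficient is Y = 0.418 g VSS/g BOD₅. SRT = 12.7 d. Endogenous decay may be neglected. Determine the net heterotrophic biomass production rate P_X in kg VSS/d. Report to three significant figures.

No decay correction is needed, so Y_obs = Y = 0.418.
ΔS = 881 − 23.7 = 857.3 mg/L, so the substrate removal rate is 37800 × 857.3/1000 = 32406 kg BOD₅/d.
Net biomass production P_X = Y_obs × Q·(S₀ − S) = 0.4180 × 32406 = 13546 kg VSS/d.

P_X ≈ 13500 kg VSS/d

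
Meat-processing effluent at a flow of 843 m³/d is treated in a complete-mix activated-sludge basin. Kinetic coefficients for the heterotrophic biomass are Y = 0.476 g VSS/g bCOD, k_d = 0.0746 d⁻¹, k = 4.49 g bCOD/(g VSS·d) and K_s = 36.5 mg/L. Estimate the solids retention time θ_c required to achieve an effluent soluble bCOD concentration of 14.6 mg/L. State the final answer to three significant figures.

θ_c ≈ 1.87 d

At the target effluent, Y k S/(K_s+S) = 0.476×4.49×14.6/51.10 = 0.6106 d⁻¹.
1/θ_c = 0.6106 − 0.0746 = 0.5360 d⁻¹, so θ_c = 1.866 d.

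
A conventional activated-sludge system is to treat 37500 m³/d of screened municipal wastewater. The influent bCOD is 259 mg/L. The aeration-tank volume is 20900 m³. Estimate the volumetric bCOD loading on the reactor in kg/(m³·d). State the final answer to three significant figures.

Volumetric loading L_v = Q·S₀ / V = 37500 × 259 g/m³ / 20900 m³ = 464.7 g/(m³·d) = 0.4647 kg bCOD/(m³·d).

L_v ≈ 0.465 kg bCOD/(m³·d)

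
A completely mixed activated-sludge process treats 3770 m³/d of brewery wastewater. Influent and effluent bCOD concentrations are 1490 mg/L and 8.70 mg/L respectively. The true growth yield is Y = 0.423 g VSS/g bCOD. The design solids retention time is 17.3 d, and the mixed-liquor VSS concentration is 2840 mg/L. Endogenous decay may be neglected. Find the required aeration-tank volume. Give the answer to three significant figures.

Biomass mass balance (decay neglected): V·X = Y·Q·(S₀ − S)·θ_c, so V = 0.423 × 3770 × (1490 − 8.70) × 17.3 / 2840 = 14390 m³.

V ≈ 14400 m³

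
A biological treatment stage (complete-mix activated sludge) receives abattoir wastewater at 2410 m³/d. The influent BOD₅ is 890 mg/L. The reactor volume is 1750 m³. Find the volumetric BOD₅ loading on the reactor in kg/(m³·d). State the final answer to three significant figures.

L_v ≈ 1.23 kg BOD₅/(m³·d)

Volumetric loading L_v = Q·S₀ / V = 2410 × 890 g/m³ / 1750 m³ = 1226 g/(m³·d) = 1.226 kg BOD₅/(m³·d).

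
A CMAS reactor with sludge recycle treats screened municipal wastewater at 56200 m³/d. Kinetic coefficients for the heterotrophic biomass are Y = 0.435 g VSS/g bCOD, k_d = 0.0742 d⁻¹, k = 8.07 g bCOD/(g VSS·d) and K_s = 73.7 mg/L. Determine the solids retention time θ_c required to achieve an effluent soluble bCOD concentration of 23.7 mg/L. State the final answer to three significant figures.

From 1/θ_c = Y·k·S/(K_s + S) − k_d: Y·k·S/(K_s+S) = 0.435 × 8.07 × 23.7 / (73.7 + 23.7) = 0.8542 d⁻¹.
θ_c = 1/(μ − k_d) = 1/(0.8542 − 0.0742) = 1/0.7800 = 1.282 d.

θ_c ≈ 1.28 d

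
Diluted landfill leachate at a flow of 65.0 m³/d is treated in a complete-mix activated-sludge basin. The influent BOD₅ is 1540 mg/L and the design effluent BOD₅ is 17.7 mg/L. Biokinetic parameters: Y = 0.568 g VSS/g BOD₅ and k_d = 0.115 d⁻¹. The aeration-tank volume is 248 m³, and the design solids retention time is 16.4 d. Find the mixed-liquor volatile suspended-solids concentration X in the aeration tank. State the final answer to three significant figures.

X ≈ 1290 mg/L

From V·X·(1 + k_d·θ_c) = Y·Q·(S₀ − S)·θ_c: X = 0.568 × 65.0 × (1540 − 17.7) × 16.4 / [248 × (1 + 0.115 × 16.4)] = 1288 mg/L.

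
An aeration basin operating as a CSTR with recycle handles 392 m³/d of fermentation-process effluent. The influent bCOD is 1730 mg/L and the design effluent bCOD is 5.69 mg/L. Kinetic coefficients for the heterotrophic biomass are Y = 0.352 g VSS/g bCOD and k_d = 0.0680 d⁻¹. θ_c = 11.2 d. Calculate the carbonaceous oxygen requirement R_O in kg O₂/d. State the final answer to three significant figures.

R_O ≈ 484 kg O₂/d

Observed yield with endogenous decay: Y_obs = Y / (1 + k_d·θ_c) = 0.352 / (1 + 0.0680 × 11.2) = 0.352 / 1.762 = 0.1998 g VSS/g bCOD.
Mass of bCOD removed per day: Q(S₀ − S) = 392 × 1724 g/m³ = 675.9 kg/d.
Net sludge production P_X = 0.1998 × 675.9 = 135.1 kg VSS/d.
R_O = Q·ΔS − 1.42 P_X = 675.9 − 191.8 = 484.1 kg O₂/d.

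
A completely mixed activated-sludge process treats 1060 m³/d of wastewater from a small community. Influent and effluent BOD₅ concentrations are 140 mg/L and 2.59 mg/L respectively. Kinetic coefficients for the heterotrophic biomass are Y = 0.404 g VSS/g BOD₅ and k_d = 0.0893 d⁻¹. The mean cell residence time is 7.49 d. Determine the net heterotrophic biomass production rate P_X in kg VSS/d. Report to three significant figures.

Observed yield with endogenous decay: Y_obs = Y / (1 + k_d·θ_c) = 0.404 / (1 + 0.0893 × 7.49) = 0.404 / 1.669 = 0.2421 g VSS/g BOD₅.
ΔS = 140 − 2.59 = 137.4 mg/L, so the substrate removal rate is 1060 × 137.4/1000 = 145.7 kg BOD₅/d.
Net biomass production P_X = Y_obs × Q·(S₀ − S) = 0.2421 × 145.7 = 35.26 kg VSS/d.

P_X ≈ 35.3 kg VSS/d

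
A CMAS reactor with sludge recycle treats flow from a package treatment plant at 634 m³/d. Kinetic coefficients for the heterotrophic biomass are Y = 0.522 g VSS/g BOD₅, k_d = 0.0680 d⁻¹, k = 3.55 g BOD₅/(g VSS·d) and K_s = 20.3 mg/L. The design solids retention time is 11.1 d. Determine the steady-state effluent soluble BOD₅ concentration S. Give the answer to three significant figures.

From the Monod/SRT balance for a CMAS, S = K_s·(1+k_d θ_c)/[θ_c·(Y k − k_d) − 1] = 20.3 × (1 + 0.0680 × 11.1) / [11.1 × (0.522 × 3.55 − 0.0680) − 1] = 35.62 / 18.81 = 1.893 mg/L.

S ≈ 1.89 mg/L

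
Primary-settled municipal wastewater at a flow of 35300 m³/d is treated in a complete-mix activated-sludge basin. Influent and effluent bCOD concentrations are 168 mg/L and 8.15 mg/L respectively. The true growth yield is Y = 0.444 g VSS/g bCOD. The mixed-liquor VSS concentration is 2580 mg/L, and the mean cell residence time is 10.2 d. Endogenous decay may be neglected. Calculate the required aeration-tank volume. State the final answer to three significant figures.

Biomass mass balance (decay neglected): V·X = Y·Q·(S₀ − S)·θ_c, so V = 0.444 × 35300 × (168 − 8.15) × 10.2 / 2580 = 9905 m³.

V ≈ 9900 m³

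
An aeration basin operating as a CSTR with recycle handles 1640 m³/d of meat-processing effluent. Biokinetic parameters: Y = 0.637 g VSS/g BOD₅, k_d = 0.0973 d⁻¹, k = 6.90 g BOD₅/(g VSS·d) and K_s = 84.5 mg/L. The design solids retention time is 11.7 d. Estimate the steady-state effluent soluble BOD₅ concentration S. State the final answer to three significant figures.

For a completely mixed reactor with recycle the Lawrence–McCarty relation gives S = K_s·(1 + k_d·θ_c) / [θ_c·(Y·k − k_d) − 1] = 84.5 × (1 + 0.0973 × 11.7) / [11.7 × (0.637 × 6.90 − 0.0973) − 1] = 180.7 / 49.29 = 3.666 mg/L.

S ≈ 3.67 mg/L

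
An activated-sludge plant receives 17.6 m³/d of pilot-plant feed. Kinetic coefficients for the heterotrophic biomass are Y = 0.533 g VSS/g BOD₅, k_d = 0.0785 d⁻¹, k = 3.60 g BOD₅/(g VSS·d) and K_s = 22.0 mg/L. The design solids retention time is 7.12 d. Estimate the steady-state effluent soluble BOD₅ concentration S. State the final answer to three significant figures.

S ≈ 2.83 mg/L

From the Monod/SRT balance for a CMAS, S = K_s·(1+k_d θ_c)/[θ_c·(Y k − k_d) − 1] = 22.0 × (1 + 0.0785 × 7.12) / [7.12 × (0.533 × 3.60 − 0.0785) − 1] = 34.30 / 12.10 = 2.834 mg/L.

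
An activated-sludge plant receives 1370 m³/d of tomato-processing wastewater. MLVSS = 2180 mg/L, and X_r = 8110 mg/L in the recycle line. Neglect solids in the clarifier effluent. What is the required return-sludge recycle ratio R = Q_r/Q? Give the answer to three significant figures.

R ≈ 0.368

R = Q_r/Q = X/(X_r − X) = 2180 / (8110 − 2180) = 0.3676.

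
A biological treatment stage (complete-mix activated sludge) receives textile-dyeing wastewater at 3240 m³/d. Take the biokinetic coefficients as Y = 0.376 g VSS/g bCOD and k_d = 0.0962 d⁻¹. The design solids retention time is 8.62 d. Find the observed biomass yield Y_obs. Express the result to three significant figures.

Observed yield with endogenous decay: Y_obs = Y / (1 + k_d·θ_c) = 0.376 / (1 + 0.0962 × 8.62) = 0.376 / 1.829 = 0.2055 g VSS/g bCOD.

Y_obs ≈ 0.206 g VSS/g bCOD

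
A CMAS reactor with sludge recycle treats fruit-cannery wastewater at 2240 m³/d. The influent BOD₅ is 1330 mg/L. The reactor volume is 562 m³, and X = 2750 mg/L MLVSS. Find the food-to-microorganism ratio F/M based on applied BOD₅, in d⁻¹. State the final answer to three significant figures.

F/M ≈ 1.93 d⁻¹

F/M = Q·S₀ / (V·X) = 2240 × 1330 / (562.0 × 2750) = 1.928 g BOD₅·(g VSS·d)⁻¹.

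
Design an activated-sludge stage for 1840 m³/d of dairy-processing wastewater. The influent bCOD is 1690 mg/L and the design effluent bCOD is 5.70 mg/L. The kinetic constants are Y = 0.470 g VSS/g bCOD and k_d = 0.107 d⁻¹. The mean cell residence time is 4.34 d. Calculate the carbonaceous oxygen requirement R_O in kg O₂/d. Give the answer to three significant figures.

R_O ≈ 1690 kg O₂/d

Observed yield with endogenous decay: Y_obs = Y / (1 + k_d·θ_c) = 0.470 / (1 + 0.107 × 4.34) = 0.470 / 1.464 = 0.3210 g VSS/g bCOD.
ΔS = 1690 − 5.70 = 1684 mg/L, so the substrate removal rate is 1840 × 1684/1000 = 3099 kg bCOD/d.
P_X = Y_obs·Q·(S₀ − S) = 0.3210 × 3099 = 994.7 kg VSS/d.
R_O = Q·ΔS − 1.42 P_X = 3099 − 1412 = 1687 kg O₂/d.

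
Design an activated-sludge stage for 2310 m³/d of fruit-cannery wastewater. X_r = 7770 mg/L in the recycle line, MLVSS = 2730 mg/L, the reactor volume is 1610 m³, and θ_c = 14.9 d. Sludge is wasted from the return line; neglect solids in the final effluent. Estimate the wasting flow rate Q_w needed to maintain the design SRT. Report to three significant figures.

Wasting from the return line (neglecting effluent solids): Q_w = V·X / (θ_c·X_r) = 1610 × 2730 / (14.9 × 7770) = 37.96 m³/d.

Q_w ≈ 38.0 m³/d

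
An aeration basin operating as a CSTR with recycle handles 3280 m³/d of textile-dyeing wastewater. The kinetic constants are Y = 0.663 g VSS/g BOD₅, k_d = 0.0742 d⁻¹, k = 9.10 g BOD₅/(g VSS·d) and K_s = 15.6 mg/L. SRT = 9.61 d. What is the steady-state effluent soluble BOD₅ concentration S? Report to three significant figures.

S ≈ 0.475 mg/L

From the Monod/SRT balance for a CMAS, S = K_s·(1+k_d θ_c)/[θ_c·(Y k − k_d) − 1] = 15.6 × (1 + 0.0742 × 9.61) / [9.61 × (0.663 × 9.10 − 0.0742) − 1] = 26.72 / 56.27 = 0.4749 mg/L.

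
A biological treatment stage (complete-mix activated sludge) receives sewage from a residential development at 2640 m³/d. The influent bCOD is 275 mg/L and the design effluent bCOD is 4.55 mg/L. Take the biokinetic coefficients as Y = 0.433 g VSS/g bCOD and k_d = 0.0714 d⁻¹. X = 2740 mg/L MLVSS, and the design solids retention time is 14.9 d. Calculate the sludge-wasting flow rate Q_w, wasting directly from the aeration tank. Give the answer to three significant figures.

Q_w ≈ 54.7 m³/d

From the SRT design equation V = Y Q (S₀−S) θ_c / [X (1 + k_d θ_c)] = 0.433 × 2640 × (275 − 4.55) × 14.9 / [2740 × (1 + 0.0714 × 14.9)] = 4.61×10^6 / 5655 = 814.6 m³.
For wasting at MLVSS concentration, Q_w = V/θ_c = 814.6/14.9 = 54.67 m³/d.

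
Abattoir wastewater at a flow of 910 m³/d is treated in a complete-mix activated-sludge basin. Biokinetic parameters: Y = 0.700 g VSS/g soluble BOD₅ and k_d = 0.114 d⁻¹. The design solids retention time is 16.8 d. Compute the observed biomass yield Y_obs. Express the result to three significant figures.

Y_obs ≈ 0.240 g VSS/g soluble BOD₅

The observed yield is Y_obs = Y/(1 + k_d·θ_c) = 0.700 / (1 + 0.114 × 16.8) = 0.700 / 2.915 = 0.2401 g VSS per g soluble BOD₅ removed.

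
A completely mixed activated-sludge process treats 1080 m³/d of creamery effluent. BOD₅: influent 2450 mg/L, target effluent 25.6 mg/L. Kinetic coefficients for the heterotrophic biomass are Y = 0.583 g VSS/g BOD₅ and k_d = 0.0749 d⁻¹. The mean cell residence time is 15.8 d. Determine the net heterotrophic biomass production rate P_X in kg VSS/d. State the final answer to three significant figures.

Y_obs = Y / (1 + k_d θ_c) = 0.583 / (1 + 0.0749 × 15.8) = 0.583 / 2.183 = 0.2670.
Substrate removed = Q·(S₀ − S) = 1080 m³/d × (2450 − 25.6) g/m³ = 2.62×10^6 g/d = 2618 kg/d.
Net biomass production P_X = Y_obs × Q·(S₀ − S) = 0.2670 × 2618 = 699.1 kg VSS/d.

P_X ≈ 699 kg VSS/d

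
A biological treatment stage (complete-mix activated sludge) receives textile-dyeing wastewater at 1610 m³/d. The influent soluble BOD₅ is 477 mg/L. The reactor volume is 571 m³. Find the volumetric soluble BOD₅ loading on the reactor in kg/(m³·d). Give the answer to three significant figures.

Applied soluble BOD₅ load per unit volume = Q·S₀/V = (1610 × 477/1000)/571.0 = 1.345 kg soluble BOD₅·m⁻³·d⁻¹.

L_v ≈ 1.34 kg soluble BOD₅/(m³·d)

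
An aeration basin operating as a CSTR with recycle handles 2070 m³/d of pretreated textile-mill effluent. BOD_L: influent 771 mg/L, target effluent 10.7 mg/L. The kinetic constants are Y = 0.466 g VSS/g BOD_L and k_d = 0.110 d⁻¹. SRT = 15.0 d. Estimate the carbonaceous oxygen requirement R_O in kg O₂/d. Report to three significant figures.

R_O ≈ 1180 kg O₂/d

Correct the yield for decay: Y_obs = Y/(1 + k_d θ_c) = 0.466 / (1 + 0.110 × 15.0) = 0.466 / 2.650 = 0.1758.
Q·(S₀ − S) = 2070 × (771 − 10.7) × 10⁻³ = 1574 kg/d removed.
Net sludge production P_X = 0.1758 × 1574 = 276.8 kg VSS/d.
R_O = Q·ΔS − 1.42 P_X = 1574 − 393.0 = 1181 kg O₂/d.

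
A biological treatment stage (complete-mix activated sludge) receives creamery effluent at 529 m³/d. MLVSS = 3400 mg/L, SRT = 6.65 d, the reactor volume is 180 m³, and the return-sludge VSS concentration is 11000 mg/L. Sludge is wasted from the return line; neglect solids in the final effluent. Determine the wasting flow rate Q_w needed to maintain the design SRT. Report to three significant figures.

Q_w = (V·X)/(θ_c X_r) = 180.0 × 3400 / (6.65 × 11000) = 8.366 m³/d.

Q_w ≈ 8.37 m³/d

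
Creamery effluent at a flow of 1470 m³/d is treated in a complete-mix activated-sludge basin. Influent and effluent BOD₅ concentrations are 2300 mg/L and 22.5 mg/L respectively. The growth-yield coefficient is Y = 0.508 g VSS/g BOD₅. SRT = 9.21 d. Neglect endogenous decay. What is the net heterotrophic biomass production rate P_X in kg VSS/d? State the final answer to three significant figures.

With endogenous decay neglected, the observed yield equals the true yield: Y_obs = Y = 0.508 g VSS/g BOD₅.
Mass of BOD₅ removed per day: Q(S₀ − S) = 1470 × 2278 g/m³ = 3348 kg/d.
Net biomass production P_X = Y_obs × Q·(S₀ − S) = 0.5080 × 3348 = 1701 kg VSS/d.

P_X ≈ 1700 kg VSS/d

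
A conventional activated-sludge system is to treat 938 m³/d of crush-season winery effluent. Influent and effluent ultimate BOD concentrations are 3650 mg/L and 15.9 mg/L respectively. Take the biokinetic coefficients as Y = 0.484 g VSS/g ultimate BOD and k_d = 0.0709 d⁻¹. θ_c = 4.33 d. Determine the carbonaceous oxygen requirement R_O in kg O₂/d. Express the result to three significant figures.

Correct the yield for decay: Y_obs = Y/(1 + k_d θ_c) = 0.484 / (1 + 0.0709 × 4.33) = 0.484 / 1.307 = 0.3703.
ΔS = 3650 − 15.9 = 3634 mg/L, so the substrate removal rate is 938 × 3634/1000 = 3409 kg ultimate BOD/d.
P_X = Y_obs·Q·(S₀ − S) = 0.3703 × 3409 = 1262 kg VSS/d.
R_O = Q·(S₀ − S) − 1.42·P_X = 3409 − 1.42 × 1262 = 1616 kg O₂/d.

R_O ≈ 1620 kg O₂/d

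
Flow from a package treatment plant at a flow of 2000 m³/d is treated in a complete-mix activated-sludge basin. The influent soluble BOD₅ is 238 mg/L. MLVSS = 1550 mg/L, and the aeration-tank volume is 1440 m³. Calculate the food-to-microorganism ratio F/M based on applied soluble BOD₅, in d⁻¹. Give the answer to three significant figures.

F/M ≈ 0.213 d⁻¹

F/M = applied load / biomass = Q·S₀/(V·X) = 2000 × 238 / (1440 × 1550) = 0.2133 d⁻¹.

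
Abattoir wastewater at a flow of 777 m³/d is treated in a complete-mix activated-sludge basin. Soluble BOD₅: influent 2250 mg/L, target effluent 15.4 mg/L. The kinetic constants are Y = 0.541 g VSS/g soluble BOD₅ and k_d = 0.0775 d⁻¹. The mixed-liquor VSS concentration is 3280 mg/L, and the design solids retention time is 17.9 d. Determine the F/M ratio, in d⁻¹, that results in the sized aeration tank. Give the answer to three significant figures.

F/M ≈ 0.248 d⁻¹

Steady-state biomass mass balance: V·X·(1 + k_d·θ_c) = Y·Q·(S₀ − S)·θ_c, so V = 0.541 × 777 × (2250 − 15.4) × 17.9 / [3280 × (1 + 0.0775 × 17.9)] = 1.68×10^7 / 7830 = 2147 m³.
F/M = Q·S₀ / (V·X) = 777 × 2250 / (2147 × 3280) = 0.2482 g soluble BOD₅·(g VSS·d)⁻¹.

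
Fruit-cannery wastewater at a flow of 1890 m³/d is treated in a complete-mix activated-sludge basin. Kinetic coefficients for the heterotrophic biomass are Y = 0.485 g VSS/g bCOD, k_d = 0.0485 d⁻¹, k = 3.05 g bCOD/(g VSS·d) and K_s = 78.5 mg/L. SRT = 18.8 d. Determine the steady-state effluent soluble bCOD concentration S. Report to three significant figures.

S ≈ 5.79 mg/L

For a completely mixed reactor with recycle the Lawrence–McCarty relation gives S = K_s·(1 + k_d·θ_c) / [θ_c·(Y·k − k_d) − 1] = 78.5 × (1 + 0.0485 × 18.8) / [18.8 × (0.485 × 3.05 − 0.0485) − 1] = 150.1 / 25.90 = 5.795 mg/L.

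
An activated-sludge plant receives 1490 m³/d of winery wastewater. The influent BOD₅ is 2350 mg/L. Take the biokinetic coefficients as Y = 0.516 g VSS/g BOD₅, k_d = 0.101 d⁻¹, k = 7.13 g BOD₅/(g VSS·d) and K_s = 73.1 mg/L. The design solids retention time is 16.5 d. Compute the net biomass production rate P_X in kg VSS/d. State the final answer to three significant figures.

For a completely mixed reactor with recycle the Lawrence–McCarty relation gives S = K_s·(1 + k_d·θ_c) / [θ_c·(Y·k − k_d) − 1] = 73.1 × (1 + 0.101 × 16.5) / [16.5 × (0.516 × 7.13 − 0.101) − 1] = 194.9 / 58.04 = 3.358 mg/L.
Y_obs = Y / (1 + k_d θ_c) = 0.516 / (1 + 0.101 × 16.5) = 0.516 / 2.667 = 0.1935.
ΔS = 2350 − 3.36 = 2347 mg/L, so the substrate removal rate is 1490 × 2347/1000 = 3496 kg BOD₅/d.
P_X = Y_obs · Q(S₀ − S) = 0.1935 × 3496 = 676.6 kg VSS/d.

P_X ≈ 677 kg VSS/d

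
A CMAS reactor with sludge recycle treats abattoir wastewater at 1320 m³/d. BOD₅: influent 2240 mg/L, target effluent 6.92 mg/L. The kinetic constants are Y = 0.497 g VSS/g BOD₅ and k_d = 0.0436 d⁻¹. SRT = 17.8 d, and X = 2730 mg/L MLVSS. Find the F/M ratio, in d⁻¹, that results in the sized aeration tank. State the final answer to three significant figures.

F/M ≈ 0.201 d⁻¹

Steady-state biomass mass balance: V·X·(1 + k_d·θ_c) = Y·Q·(S₀ − S)·θ_c, so V = 0.497 × 1320 × (2240 − 6.92) × 17.8 / [2730 × (1 + 0.0436 × 17.8)] = 2.61×10^7 / 4849 = 5378 m³.
Food-to-microorganism ratio F/M = Q S₀ / (V X) = 1320 × 2240 / (5378 × 2730) = 0.2014 d⁻¹.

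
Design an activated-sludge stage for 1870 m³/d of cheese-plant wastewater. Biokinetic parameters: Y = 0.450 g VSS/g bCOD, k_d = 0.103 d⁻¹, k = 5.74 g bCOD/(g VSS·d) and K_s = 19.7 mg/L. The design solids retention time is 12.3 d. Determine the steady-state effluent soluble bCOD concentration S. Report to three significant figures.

S ≈ 1.51 mg/L

For a completely mixed reactor with recycle the Lawrence–McCarty relation gives S = K_s·(1 + k_d·θ_c) / [θ_c·(Y·k − k_d) − 1] = 19.7 × (1 + 0.103 × 12.3) / [12.3 × (0.450 × 5.74 − 0.103) − 1] = 44.66 / 29.50 = 1.514 mg/L.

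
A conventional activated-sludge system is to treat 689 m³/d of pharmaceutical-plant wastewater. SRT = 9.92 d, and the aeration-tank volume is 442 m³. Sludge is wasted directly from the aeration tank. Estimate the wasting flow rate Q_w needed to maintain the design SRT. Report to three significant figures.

Q_w ≈ 44.6 m³/d

For wasting at MLVSS concentration, Q_w = V/θ_c = 442.0/9.92 = 44.56 m³/d.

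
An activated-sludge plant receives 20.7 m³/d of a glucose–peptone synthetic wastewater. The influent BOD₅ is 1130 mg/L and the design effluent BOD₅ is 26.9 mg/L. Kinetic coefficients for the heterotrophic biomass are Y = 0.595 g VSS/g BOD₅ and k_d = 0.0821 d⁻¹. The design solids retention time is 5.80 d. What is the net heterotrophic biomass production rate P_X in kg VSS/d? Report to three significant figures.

P_X ≈ 9.20 kg VSS/d

Correct the yield for decay: Y_obs = Y/(1 + k_d θ_c) = 0.595 / (1 + 0.0821 × 5.80) = 0.595 / 1.476 = 0.4031.
Substrate removed = Q·(S₀ − S) = 20.7 m³/d × (1130 − 26.9) g/m³ = 2.28×10^4 g/d = 22.83 kg/d.
P_X = Y_obs · Q(S₀ − S) = 0.4031 × 22.83 = 9.204 kg VSS/d.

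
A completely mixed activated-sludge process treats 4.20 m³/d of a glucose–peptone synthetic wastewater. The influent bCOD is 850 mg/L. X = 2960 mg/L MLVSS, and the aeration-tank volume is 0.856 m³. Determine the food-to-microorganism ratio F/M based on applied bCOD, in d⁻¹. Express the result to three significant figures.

F/M = Q·S₀ / (V·X) = 4.20 × 850 / (0.8560 × 2960) = 1.409 g bCOD·(g VSS·d)⁻¹.

F/M ≈ 1.41 d⁻¹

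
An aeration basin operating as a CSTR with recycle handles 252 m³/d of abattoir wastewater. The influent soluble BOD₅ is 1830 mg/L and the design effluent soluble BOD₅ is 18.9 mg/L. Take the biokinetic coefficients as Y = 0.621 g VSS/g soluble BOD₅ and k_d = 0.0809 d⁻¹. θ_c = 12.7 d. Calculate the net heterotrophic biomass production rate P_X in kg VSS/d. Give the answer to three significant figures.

Correct the yield for decay: Y_obs = Y/(1 + k_d θ_c) = 0.621 / (1 + 0.0809 × 12.7) = 0.621 / 2.027 = 0.3063.
Q·(S₀ − S) = 252 × (1830 − 18.9) × 10⁻³ = 456.4 kg/d removed.
P_X = Y_obs · Q(S₀ − S) = 0.3063 × 456.4 = 139.8 kg VSS/d.

P_X ≈ 140 kg VSS/d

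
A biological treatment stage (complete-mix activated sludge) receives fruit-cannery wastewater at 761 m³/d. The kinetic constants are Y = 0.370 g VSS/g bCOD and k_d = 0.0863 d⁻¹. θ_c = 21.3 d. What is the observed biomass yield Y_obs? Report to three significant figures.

Y_obs = Y / (1 + k_d θ_c) = 0.370 / (1 + 0.0863 × 21.3) = 0.370 / 2.838 = 0.1304.

Y_obs ≈ 0.130 g VSS/g bCOD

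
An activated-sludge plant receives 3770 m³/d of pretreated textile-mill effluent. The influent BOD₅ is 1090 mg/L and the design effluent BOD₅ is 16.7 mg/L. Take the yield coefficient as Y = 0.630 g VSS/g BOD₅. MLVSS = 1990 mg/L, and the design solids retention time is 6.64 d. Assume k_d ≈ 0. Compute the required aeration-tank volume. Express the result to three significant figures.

V ≈ 8510 m³

Biomass mass balance (decay neglected): V·X = Y·Q·(S₀ − S)·θ_c, so V = 0.630 × 3770 × (1090 − 16.7) × 6.64 / 1990 = 8506 m³.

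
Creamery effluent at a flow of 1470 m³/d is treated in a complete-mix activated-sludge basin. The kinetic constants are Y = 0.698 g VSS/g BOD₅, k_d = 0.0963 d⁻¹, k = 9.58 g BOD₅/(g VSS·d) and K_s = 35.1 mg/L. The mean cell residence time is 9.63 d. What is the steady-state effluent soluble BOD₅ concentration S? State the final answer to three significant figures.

Effluent substrate depends only on kinetics and SRT: S = K_s(1 + k_d θ_c) / [θ_c(Yk − k_d) − 1] = 35.1 × (1 + 0.0963 × 9.63) / [9.63 × (0.698 × 9.58 − 0.0963) − 1] = 67.65 / 62.47 = 1.083 mg/L.

S ≈ 1.08 mg/L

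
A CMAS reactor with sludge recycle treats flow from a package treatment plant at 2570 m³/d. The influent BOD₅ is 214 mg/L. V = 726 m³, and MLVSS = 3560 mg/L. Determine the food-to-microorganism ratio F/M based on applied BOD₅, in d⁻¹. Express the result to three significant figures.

F/M ≈ 0.213 d⁻¹

F/M = Q·S₀ / (V·X) = 2570 × 214 / (726.0 × 3560) = 0.2128 g BOD₅·(g VSS·d)⁻¹.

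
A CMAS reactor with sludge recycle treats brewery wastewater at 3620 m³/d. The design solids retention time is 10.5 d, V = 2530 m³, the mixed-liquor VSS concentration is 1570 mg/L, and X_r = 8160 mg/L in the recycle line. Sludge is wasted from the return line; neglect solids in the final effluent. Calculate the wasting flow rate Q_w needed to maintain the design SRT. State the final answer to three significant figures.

Wasting from the return line (neglecting effluent solids): Q_w = V·X / (θ_c·X_r) = 2530 × 1570 / (10.5 × 8160) = 46.36 m³/d.

Q_w ≈ 46.4 m³/d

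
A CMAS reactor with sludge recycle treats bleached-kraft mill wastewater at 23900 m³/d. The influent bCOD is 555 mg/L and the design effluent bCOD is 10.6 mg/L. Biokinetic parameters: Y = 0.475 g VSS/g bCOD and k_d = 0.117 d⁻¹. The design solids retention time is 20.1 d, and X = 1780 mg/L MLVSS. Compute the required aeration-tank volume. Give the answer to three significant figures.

Rearranging the biomass balance for a CMAS with decay, V = Y·Q·ΔS·θ_c / [X·(1+k_d θ_c)] = 0.475 × 23900 × (555 − 10.6) × 20.1 / [1780 × (1 + 0.117 × 20.1)] = 1.24×10^8 / 5966 = 20822 m³.

V ≈ 20800 m³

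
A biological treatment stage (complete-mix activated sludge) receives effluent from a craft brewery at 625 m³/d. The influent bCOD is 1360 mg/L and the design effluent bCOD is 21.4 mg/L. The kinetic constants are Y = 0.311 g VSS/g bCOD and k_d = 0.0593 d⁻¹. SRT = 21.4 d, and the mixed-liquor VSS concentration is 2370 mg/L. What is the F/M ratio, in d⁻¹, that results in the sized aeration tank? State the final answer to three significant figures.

From the SRT design equation V = Y Q (S₀−S) θ_c / [X (1 + k_d θ_c)] = 0.311 × 625 × (1360 − 21.4) × 21.4 / [2370 × (1 + 0.0593 × 21.4)] = 5.57×10^6 / 5378 = 1035 m³.
F/M = applied load / biomass = Q·S₀/(V·X) = 625 × 1360 / (1035 × 2370) = 0.3464 d⁻¹.

F/M ≈ 0.346 d⁻¹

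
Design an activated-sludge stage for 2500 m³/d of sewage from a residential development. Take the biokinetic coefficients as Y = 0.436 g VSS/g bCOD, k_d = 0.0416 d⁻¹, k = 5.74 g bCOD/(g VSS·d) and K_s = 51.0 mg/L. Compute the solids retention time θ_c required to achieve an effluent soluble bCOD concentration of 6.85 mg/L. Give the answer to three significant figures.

From 1/θ_c = Y·k·S/(K_s + S) − k_d: Y·k·S/(K_s+S) = 0.436 × 5.74 × 6.85 / (51.0 + 6.85) = 0.2963 d⁻¹.
Then 1/θ_c = μ − k_d = 0.2963 − 0.0416 = 0.2547 d⁻¹, giving θ_c = 3.926 d.

θ_c ≈ 3.93 d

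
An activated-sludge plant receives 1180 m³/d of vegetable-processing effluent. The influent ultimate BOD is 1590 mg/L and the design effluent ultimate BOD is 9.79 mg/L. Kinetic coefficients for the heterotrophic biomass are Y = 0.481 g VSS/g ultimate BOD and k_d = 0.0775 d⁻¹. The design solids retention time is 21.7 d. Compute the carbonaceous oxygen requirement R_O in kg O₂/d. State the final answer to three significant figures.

The observed yield is Y_obs = Y/(1 + k_d·θ_c) = 0.481 / (1 + 0.0775 × 21.7) = 0.481 / 2.682 = 0.1794 g VSS per g ultimate BOD removed.
Substrate removed = Q·(S₀ − S) = 1180 m³/d × (1590 − 9.79) g/m³ = 1.86×10^6 g/d = 1865 kg/d.
Net sludge production P_X = 0.1794 × 1865 = 334.4 kg VSS/d.
R_O = Q·ΔS − 1.42 P_X = 1865 − 474.9 = 1390 kg O₂/d.

R_O ≈ 1390 kg O₂/d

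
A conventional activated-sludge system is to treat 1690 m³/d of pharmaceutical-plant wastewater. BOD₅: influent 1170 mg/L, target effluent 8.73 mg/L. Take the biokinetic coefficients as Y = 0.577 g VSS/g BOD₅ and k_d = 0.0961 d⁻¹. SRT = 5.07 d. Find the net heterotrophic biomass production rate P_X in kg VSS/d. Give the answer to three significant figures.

P_X ≈ 761 kg VSS/d

Y_obs = Y / (1 + k_d θ_c) = 0.577 / (1 + 0.0961 × 5.07) = 0.577 / 1.487 = 0.3880.
Q·(S₀ − S) = 1690 × (1170 − 8.73) × 10⁻³ = 1963 kg/d removed.
Biomass produced: P_X = Y_obs·Q·ΔS = 0.3880 × 1963 ≈ 761.4 kg VSS/d.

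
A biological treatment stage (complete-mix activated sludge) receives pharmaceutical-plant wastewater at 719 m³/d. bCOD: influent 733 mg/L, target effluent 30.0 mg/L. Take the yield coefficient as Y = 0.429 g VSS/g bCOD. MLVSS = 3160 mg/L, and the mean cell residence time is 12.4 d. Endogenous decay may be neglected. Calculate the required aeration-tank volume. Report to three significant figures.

Biomass mass balance (decay neglected): V·X = Y·Q·(S₀ − S)·θ_c, so V = 0.429 × 719 × (733 − 30.0) × 12.4 / 3160 = 850.9 m³.

V ≈ 851 m³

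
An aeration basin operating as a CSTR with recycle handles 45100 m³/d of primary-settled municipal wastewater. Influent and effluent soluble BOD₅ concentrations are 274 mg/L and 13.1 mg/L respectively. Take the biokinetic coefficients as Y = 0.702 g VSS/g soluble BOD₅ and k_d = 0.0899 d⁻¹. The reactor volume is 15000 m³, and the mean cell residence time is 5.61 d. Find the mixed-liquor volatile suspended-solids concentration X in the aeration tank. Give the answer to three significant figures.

From V·X·(1 + k_d·θ_c) = Y·Q·(S₀ − S)·θ_c: X = 0.702 × 45100 × (274 − 13.1) × 5.61 / [15000 × (1 + 0.0899 × 5.61)] = 2054 mg/L.

X ≈ 2050 mg/L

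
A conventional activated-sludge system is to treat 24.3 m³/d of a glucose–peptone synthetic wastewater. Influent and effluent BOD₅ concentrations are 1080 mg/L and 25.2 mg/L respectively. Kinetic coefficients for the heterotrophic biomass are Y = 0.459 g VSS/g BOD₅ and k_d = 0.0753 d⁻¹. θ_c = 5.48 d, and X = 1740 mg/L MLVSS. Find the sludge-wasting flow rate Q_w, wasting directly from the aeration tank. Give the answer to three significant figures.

Q_w ≈ 4.79 m³/d

Steady-state biomass mass balance: V·X·(1 + k_d·θ_c) = Y·Q·(S₀ − S)·θ_c, so V = 0.459 × 24.3 × (1080 − 25.2) × 5.48 / [1740 × (1 + 0.0753 × 5.48)] = 6.45×10^4 / 2458 = 26.23 m³.
For wasting at MLVSS concentration, Q_w = V/θ_c = 26.23/5.48 = 4.786 m³/d.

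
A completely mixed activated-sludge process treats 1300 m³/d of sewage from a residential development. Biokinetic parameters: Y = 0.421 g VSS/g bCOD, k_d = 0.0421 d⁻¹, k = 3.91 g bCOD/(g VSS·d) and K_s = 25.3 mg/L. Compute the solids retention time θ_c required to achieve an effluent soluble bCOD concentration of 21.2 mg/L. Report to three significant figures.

From 1/θ_c = Y·k·S/(K_s + S) − k_d: Y·k·S/(K_s+S) = 0.421 × 3.91 × 21.2 / (25.3 + 21.2) = 0.7505 d⁻¹.
θ_c = 1/(μ − k_d) = 1/(0.7505 − 0.0421) = 1/0.7084 = 1.412 d.

θ_c ≈ 1.41 d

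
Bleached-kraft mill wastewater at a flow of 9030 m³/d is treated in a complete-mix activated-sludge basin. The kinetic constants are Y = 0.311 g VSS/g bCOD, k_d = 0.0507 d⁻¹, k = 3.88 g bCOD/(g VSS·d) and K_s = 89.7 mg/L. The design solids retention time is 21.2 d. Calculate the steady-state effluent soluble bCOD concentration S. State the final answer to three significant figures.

Effluent substrate depends only on kinetics and SRT: S = K_s(1 + k_d θ_c) / [θ_c(Yk − k_d) − 1] = 89.7 × (1 + 0.0507 × 21.2) / [21.2 × (0.311 × 3.88 − 0.0507) − 1] = 186.1 / 23.51 = 7.917 mg/L.

S ≈ 7.92 mg/L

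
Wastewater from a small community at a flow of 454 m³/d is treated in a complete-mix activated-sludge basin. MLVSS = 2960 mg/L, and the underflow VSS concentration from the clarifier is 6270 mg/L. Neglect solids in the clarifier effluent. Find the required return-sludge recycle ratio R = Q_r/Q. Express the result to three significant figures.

R ≈ 0.894

Mass balance around the secondary clarifier (neglecting effluent solids): R = X / (X_r − X) = 2960 / (6270 − 2960) = 0.8943.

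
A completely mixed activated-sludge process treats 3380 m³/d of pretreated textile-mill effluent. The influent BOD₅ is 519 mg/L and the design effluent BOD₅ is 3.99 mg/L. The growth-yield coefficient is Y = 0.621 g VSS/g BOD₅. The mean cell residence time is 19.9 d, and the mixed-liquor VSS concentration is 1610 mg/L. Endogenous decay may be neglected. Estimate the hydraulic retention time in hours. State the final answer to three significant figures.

τ ≈ 94.9 h

With k_d = 0 the design equation reduces to V = Y Q (S₀−S) θ_c / X = 0.621 × 3380 × (519 − 3.99) × 19.9 / 1610 = 13361 m³.
τ = V/Q = 13361/3380 = 3.953 d, or 94.87 h.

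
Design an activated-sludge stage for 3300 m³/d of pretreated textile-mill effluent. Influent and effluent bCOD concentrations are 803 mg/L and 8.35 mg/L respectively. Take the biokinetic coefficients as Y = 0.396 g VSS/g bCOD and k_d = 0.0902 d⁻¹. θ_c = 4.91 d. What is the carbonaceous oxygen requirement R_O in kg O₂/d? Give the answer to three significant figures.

Observed yield with endogenous decay: Y_obs = Y / (1 + k_d·θ_c) = 0.396 / (1 + 0.0902 × 4.91) = 0.396 / 1.443 = 0.2745 g VSS/g bCOD.
Substrate removed = Q·(S₀ − S) = 3300 m³/d × (803 − 8.35) g/m³ = 2.62×10^6 g/d = 2622 kg/d.
P_X = Y_obs·Q·(S₀ − S) = 0.2745 × 2622 = 719.7 kg VSS/d.
Carbonaceous O₂ demand = substrate oxidised − cell-mass equivalent = 2622 − 1.42 × 719.7 = 1600 kg O₂/d.

R_O ≈ 1600 kg O₂/d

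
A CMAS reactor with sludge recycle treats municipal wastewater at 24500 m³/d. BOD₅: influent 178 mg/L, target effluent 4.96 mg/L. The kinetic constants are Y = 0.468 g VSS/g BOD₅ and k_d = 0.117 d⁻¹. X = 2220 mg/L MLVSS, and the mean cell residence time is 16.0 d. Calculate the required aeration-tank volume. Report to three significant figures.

Steady-state biomass mass balance: V·X·(1 + k_d·θ_c) = Y·Q·(S₀ − S)·θ_c, so V = 0.468 × 24500 × (178 − 4.96) × 16.0 / [2220 × (1 + 0.117 × 16.0)] = 3.17×10^7 / 6376 = 4979 m³.

V ≈ 4980 m³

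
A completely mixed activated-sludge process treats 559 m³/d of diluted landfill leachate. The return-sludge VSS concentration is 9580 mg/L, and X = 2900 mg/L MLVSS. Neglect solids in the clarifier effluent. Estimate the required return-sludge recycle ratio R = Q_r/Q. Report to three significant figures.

R ≈ 0.434

R = Q_r/Q = X/(X_r − X) = 2900 / (9580 − 2900) = 0.4341.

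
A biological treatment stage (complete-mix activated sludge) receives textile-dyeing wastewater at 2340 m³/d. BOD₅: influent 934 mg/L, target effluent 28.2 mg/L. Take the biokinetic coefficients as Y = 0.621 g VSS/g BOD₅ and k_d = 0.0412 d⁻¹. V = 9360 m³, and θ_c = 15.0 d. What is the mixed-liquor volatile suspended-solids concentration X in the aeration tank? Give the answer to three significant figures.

X = Y·Q·ΔS·θ_c / [V·(1 + k_d θ_c)] = 0.621 × 2340 × (934 − 28.2) × 15.0 / [9360 × (1 + 0.0412 × 15.0)] = 1304 mg/L.

X ≈ 1300 mg/L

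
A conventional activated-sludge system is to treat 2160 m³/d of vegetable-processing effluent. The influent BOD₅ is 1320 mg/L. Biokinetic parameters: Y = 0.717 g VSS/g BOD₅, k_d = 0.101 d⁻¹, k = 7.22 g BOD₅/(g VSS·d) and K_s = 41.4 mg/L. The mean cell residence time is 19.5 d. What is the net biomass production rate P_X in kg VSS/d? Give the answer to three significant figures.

From the Monod/SRT balance for a CMAS, S = K_s·(1+k_d θ_c)/[θ_c·(Y k − k_d) − 1] = 41.4 × (1 + 0.101 × 19.5) / [19.5 × (0.717 × 7.22 − 0.101) − 1] = 122.9 / 97.98 = 1.255 mg/L.
The observed yield is Y_obs = Y/(1 + k_d·θ_c) = 0.717 / (1 + 0.101 × 19.5) = 0.717 / 2.970 = 0.2415 g VSS per g BOD₅ removed.
Substrate removed = Q·(S₀ − S) = 2160 m³/d × (1320 − 1.25) g/m³ = 2.85×10^6 g/d = 2848 kg/d.
P_X = Y_obs · Q(S₀ − S) = 0.2415 × 2848 = 687.8 kg VSS/d.

P_X ≈ 688 kg VSS/d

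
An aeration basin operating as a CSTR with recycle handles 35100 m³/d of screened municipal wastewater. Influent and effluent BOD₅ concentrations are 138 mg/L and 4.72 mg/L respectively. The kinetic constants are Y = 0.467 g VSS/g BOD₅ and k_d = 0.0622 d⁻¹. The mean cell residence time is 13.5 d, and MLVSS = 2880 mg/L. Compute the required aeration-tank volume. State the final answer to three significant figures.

From the SRT design equation V = Y Q (S₀−S) θ_c / [X (1 + k_d θ_c)] = 0.467 × 35100 × (138 − 4.72) × 13.5 / [2880 × (1 + 0.0622 × 13.5)] = 2.95×10^7 / 5298 = 5567 m³.

V ≈ 5570 m³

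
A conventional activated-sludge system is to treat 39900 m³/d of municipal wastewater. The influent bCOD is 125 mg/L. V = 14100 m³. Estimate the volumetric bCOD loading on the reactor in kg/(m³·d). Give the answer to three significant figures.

Applied bCOD load per unit volume = Q·S₀/V = (39900 × 125/1000)/14100 = 0.3537 kg bCOD·m⁻³·d⁻¹.

L_v ≈ 0.354 kg bCOD/(m³·d)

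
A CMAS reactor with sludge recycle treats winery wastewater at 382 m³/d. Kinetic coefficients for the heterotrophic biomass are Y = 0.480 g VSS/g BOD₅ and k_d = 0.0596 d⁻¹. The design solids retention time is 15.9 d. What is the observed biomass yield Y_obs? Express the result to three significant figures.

Y_obs ≈ 0.246 g VSS/g BOD₅

Correct the yield for decay: Y_obs = Y/(1 + k_d θ_c) = 0.480 / (1 + 0.0596 × 15.9) = 0.480 / 1.948 = 0.2465.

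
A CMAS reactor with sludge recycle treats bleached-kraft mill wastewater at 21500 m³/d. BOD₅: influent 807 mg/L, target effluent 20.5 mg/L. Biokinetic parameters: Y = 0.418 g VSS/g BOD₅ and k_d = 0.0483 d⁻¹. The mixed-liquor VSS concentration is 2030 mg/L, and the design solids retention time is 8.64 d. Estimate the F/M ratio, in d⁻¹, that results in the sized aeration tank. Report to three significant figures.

Steady-state biomass mass balance: V·X·(1 + k_d·θ_c) = Y·Q·(S₀ − S)·θ_c, so V = 0.418 × 21500 × (807 − 20.5) × 8.64 / [2030 × (1 + 0.0483 × 8.64)] = 6.11×10^7 / 2877 = 21226 m³.
F/M = Q·S₀ / (V·X) = 21500 × 807 / (21226 × 2030) = 0.4027 g BOD₅·(g VSS·d)⁻¹.

F/M ≈ 0.403 d⁻¹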